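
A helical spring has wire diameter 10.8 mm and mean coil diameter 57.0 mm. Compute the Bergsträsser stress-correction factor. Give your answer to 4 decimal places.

C = D/d = 57.0/10.8 = 5.2778
K_B = (4C+2)/(4C−3) = 23.111/18.111 = 1.2761

1.2761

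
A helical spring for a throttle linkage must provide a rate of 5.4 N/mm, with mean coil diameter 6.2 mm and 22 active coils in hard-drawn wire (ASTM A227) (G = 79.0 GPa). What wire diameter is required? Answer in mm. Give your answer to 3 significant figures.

1.30 mm

d = (8D³N_a·k / G)^(1/4) = (8·6.2³·22·5.4 / (79.0×10³))^0.25
  = (2.8672)^0.25 = 1.3013 mm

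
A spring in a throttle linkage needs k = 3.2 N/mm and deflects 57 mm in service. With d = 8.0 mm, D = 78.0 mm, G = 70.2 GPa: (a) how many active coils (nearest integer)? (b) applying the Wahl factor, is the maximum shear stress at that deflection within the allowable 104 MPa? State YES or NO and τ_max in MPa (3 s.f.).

N_a = Gd⁴/(8D³k) = (70.2×10³)(8.0⁴)/(8·78.0³·3.2) = 23.67 → N_a = 24
Actual rate k = Gd⁴/(8D³·24) = 3.1558 N/mm
Working load F = kδ = 3.1558·57 = 179.88 N
C = 78.0/8.0 = 9.7500; K_W = (4C−1)/(4C−4)+0.615/C = 1.1488
τ_max = K_W·8FD/(πd³) = 1.1488·69.783 = 80.166 MPa
τ_max ≤ 104 MPa → acceptable

(a) 24 coils; (b) YES, τ_max = 80.2 MPa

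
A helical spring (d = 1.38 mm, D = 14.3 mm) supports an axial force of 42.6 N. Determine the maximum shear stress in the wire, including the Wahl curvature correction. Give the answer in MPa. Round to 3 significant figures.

673 MPa

Spring index C = D/d = 14.3/1.38 = 10.3623
K_W = (4C−1)/(4C−4) + 0.615/C = 40.449/37.449 + 0.0593 = 1.1395
τ₀ = 8FD/(πd³) = 8·42.6·14.3/(π·1.38³) = 4873.44/8.2563 = 590.27 MPa
τ_max = K·τ₀ = 1.1395 × 590.27 = 672.58 MPa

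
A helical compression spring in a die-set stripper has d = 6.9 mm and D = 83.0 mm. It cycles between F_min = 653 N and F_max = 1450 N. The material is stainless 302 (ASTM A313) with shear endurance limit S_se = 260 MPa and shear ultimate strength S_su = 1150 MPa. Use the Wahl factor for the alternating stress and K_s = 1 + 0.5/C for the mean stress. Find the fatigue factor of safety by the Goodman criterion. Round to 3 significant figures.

0.583

C = D/d = 83.0/6.9 = 12.0290; K_W = (4C−1)/(4C−4)+0.615/C = 1.1191; K_s = 1+0.5/C = 1.0416
F_a = (F_max−F_min)/2 = 398.5 N; F_m = (F_max+F_min)/2 = 1051.5 N
τ_a = K_W·8F_aD/(πd³) = 1.1191 × 256.39 = 286.93 MPa
τ_m = K_s·8F_mD/(πd³) = 1.0416 × 676.52 = 704.64 MPa
Goodman: 1/n_f = τ_a/S_se + τ_m/S_su = 286.93/260 + 704.64/1150 = 1.10359 + 0.61273 = 1.7163
n_f = 1/1.7163 = 0.5826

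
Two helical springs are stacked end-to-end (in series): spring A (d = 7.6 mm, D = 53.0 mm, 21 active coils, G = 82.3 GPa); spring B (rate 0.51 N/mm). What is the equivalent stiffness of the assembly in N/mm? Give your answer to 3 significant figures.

k_A = Gd⁴/(8D³N_a) = (82.3×10³)(7.6⁴)/(8·53.0³·21) = 10.978 N/mm
Series: 1/k_eq = 1/10.978 + 1/0.51 = 2.0519; k_eq = 0.48736 N/mm

0.487 N/mm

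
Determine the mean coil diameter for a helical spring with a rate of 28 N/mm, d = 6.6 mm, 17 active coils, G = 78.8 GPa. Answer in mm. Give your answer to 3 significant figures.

34.0 mm

D = (Gd⁴/(8N_a·k))^(1/3) = (78.8×10³·6.6⁴/(8·17·28))^(1/3)
  = (39264.9)^(1/3) = 33.9887 mm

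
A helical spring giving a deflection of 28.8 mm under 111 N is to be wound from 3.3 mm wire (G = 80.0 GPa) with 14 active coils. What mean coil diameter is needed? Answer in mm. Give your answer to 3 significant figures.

28.0 mm

Required rate k = F/δ = 111/28.8 = 3.8542 N/mm
D = (Gd⁴/(8N_a·k))^(1/3) = (80.0×10³·3.3⁴/(8·14·3.8542))^(1/3)
  = (21978.5)^(1/3) = 28.0112 mm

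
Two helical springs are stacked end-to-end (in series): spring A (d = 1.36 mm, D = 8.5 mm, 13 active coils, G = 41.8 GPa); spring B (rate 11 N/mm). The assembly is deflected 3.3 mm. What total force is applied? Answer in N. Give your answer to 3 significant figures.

k_A = Gd⁴/(8D³N_a) = (41.8×10³)(1.36⁴)/(8·8.5³·13) = 2.2389 N/mm
Series: 1/k_eq = 1/2.2389 + 1/11 = 0.53755; k_eq = 1.8603 N/mm
F = k_eq·δ = 1.8603·3.3 = 6.139 N

6.14 N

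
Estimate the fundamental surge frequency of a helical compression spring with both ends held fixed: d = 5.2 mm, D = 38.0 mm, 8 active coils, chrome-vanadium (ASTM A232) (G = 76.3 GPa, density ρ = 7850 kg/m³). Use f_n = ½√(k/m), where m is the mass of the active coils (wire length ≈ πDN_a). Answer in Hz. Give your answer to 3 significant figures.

k = Gd⁴/(8D³N_a) = (76.3×10³)(5.2⁴)/(8·38.0³·8) = 15.886 N/mm = 15886 N/m
Wire length L = πDN_a = π·38.0·8 = 955.04 mm
m = ρ·(πd²/4)·L = 7850 × 21.237×10⁻⁶ m² × 0.95504 m = 0.15922 kg
f_n = ½√(k/m) = 0.5·√(15886/0.15922) = 0.5·√(99774) = 157.94 Hz

158 Hz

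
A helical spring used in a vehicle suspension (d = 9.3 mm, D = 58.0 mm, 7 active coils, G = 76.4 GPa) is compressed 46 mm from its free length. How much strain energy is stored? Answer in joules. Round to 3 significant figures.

55.3 J

k = Gd⁴/(8D³N_a) = (76.4×10³)(9.3⁴)/(8·58.0³·7) = 52.306 N/mm
U = ½kδ² = 0.5 × 52.306 × 46² = 55340 N·mm = 55.34 J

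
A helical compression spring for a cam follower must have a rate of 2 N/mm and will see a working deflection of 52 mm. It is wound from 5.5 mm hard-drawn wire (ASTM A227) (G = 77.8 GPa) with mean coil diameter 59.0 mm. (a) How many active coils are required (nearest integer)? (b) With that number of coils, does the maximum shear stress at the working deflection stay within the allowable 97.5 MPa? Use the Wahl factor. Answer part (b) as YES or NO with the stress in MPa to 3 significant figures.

(a) 22 coils; (b) NO, τ_max = 105 MPa

N_a = Gd⁴/(8D³k) = (77.8×10³)(5.5⁴)/(8·59.0³·2) = 21.66 → N_a = 22
Actual rate k = Gd⁴/(8D³·22) = 1.9695 N/mm
Working load F = kδ = 1.9695·52 = 102.42 N
C = 59.0/5.5 = 10.7273; K_W = (4C−1)/(4C−4)+0.615/C = 1.1344
τ_max = K_W·8FD/(πd³) = 1.1344·92.485 = 104.92 MPa
τ_max > 97.5 MPa → exceeds allowable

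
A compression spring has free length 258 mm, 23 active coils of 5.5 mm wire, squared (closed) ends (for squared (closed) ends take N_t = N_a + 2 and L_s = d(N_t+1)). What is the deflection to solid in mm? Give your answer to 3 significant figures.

N_t = 25; L_s = 5.5·26 = 143 mm
δ_solid = L₀ − L_s = 258 − 143 = 115 mm

115 mm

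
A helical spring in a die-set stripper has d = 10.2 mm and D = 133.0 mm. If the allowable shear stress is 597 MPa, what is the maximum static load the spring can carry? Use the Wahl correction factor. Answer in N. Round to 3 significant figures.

C = D/d = 133.0/10.2 = 13.0392
K_W = (4C−1)/(4C−4) + 0.615/C = 51.157/48.157 + 0.0472 = 1.1095
τ_max = K·8FD/(πd³) → F_max = τ_allow·πd³/(8DK)
F_max = 597·π·10.2³/(8·133.0·1.1095) = 1.9903e+06/1180.5 = 1686.1 N

1690 N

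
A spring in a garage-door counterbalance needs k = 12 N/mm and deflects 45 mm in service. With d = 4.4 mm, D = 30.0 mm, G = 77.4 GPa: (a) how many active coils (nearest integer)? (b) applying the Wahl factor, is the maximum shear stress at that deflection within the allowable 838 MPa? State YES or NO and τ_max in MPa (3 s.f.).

N_a = Gd⁴/(8D³k) = (77.4×10³)(4.4⁴)/(8·30.0³·12) = 11.19 → N_a = 11
Actual rate k = Gd⁴/(8D³·11) = 12.21 N/mm
Working load F = kδ = 12.21·45 = 549.44 N
C = 30.0/4.4 = 6.8182; K_W = (4C−1)/(4C−4)+0.615/C = 1.2191
τ_max = K_W·8FD/(πd³) = 1.2191·492.74 = 600.71 MPa
τ_max ≤ 838 MPa → acceptable

(a) 11 coils; (b) YES, τ_max = 601 MPa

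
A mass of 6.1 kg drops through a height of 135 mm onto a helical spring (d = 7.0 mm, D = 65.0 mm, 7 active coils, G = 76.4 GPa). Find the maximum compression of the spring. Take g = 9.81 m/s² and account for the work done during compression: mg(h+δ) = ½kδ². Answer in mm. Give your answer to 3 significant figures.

k = Gd⁴/(8D³N_a) = (76.4×10³)(7.0⁴)/(8·65.0³·7) = 11.928 N/mm
W = mg = 6.1 × 9.81 = 59.841 N
½kδ² − Wδ − Wh = 0 → δ = (W + √(W² + 2kWh))/k
δ = (59.841 + √(3580.9 + 192717))/11.928 = (59.841 + 443.06)/11.928 = 42.162 mm

42.2 mm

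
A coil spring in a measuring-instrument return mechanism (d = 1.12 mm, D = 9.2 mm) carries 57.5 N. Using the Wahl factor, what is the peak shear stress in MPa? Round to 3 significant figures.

1130 MPa

Spring index C = D/d = 9.2/1.12 = 8.2143
K_W = (4C−1)/(4C−4) + 0.615/C = 31.857/28.857 + 0.0749 = 1.1788
τ₀ = 8FD/(πd³) = 8·57.5·9.2/(π·1.12³) = 4232/4.4137 = 958.83 MPa
τ_max = K·τ₀ = 1.1788 × 958.83 = 1130.3 MPa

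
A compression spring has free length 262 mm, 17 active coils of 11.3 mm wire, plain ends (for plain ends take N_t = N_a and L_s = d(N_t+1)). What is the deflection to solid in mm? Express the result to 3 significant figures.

N_t = 17; L_s = 11.3·18 = 203.4 mm
δ_solid = L₀ − L_s = 262 − 203.4 = 58.6 mm

58.6 mm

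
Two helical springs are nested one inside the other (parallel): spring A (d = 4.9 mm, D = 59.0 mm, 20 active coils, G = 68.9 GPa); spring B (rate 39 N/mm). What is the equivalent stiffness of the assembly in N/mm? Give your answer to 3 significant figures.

k_A = Gd⁴/(8D³N_a) = (68.9×10³)(4.9⁴)/(8·59.0³·20) = 1.2087 N/mm
Parallel: k_eq = 1.2087 + 39 = 40.209 N/mm

40.2 N/mm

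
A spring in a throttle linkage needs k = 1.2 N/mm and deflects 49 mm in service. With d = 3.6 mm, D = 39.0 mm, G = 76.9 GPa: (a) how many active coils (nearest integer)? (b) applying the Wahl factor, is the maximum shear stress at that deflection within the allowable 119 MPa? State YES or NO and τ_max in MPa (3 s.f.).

(a) 23 coils; (b) NO, τ_max = 140 MPa

N_a = Gd⁴/(8D³k) = (76.9×10³)(3.6⁴)/(8·39.0³·1.2) = 22.68 → N_a = 23
Actual rate k = Gd⁴/(8D³·23) = 1.1834 N/mm
Working load F = kδ = 1.1834·49 = 57.986 N
C = 39.0/3.6 = 10.8333; K_W = (4C−1)/(4C−4)+0.615/C = 1.1330
τ_max = K_W·8FD/(πd³) = 1.1330·123.43 = 139.85 MPa
τ_max > 119 MPa → exceeds allowable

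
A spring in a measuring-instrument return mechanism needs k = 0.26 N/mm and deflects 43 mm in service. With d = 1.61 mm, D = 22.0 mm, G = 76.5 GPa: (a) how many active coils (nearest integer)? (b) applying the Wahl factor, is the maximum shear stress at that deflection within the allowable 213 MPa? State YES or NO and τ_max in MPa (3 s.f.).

(a) 23 coils; (b) YES, τ_max = 167 MPa

N_a = Gd⁴/(8D³k) = (76.5×10³)(1.61⁴)/(8·22.0³·0.26) = 23.21 → N_a = 23
Actual rate k = Gd⁴/(8D³·23) = 0.26235 N/mm
Working load F = kδ = 0.26235·43 = 11.281 N
C = 22.0/1.61 = 13.6646; K_W = (4C−1)/(4C−4)+0.615/C = 1.1042
τ_max = K_W·8FD/(πd³) = 1.1042·151.44 = 167.22 MPa
τ_max ≤ 213 MPa → acceptable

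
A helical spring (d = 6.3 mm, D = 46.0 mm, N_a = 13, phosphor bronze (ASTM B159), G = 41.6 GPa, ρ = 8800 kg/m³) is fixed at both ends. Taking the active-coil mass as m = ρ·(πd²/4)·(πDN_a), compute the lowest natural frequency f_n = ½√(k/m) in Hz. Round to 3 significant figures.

56.0 Hz

k = Gd⁴/(8D³N_a) = (41.6×10³)(6.3⁴)/(8·46.0³·13) = 6.4736 N/mm = 6473.6 N/m
Wire length L = πDN_a = π·46.0·13 = 1878.7 mm
m = ρ·(πd²/4)·L = 8800 × 31.172×10⁻⁶ m² × 1.8787 m = 0.51535 kg
f_n = ½√(k/m) = 0.5·√(6473.6/0.51535) = 0.5·√(12562) = 56.039 Hz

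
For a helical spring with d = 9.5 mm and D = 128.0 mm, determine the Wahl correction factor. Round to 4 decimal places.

C = D/d = 128.0/9.5 = 13.4737
K_W = (4C−1)/(4C−4) + 0.615/C = 52.895/49.895 + 0.0456 = 1.1058

1.1058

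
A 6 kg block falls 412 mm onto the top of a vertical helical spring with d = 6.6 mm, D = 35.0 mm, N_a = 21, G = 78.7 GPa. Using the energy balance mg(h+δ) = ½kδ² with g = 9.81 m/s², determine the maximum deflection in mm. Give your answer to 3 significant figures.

k = Gd⁴/(8D³N_a) = (78.7×10³)(6.6⁴)/(8·35.0³·21) = 20.732 N/mm
W = mg = 6 × 9.81 = 58.86 N
½kδ² − Wδ − Wh = 0 → δ = (W + √(W² + 2kWh))/k
δ = (58.86 + √(3464.5 + 1.00551e+06))/20.732 = (58.86 + 1004.5)/20.732 = 51.29 mm

51.3 mm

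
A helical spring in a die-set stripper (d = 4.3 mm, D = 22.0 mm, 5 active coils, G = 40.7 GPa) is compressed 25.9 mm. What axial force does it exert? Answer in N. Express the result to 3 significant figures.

846 N

k = Gd⁴/(8D³N_a) = (40.7×10³)(4.3⁴)/(8·22.0³·5) = 32.669 N/mm
F = k·δ = 32.669 × 25.9 = 846.14 N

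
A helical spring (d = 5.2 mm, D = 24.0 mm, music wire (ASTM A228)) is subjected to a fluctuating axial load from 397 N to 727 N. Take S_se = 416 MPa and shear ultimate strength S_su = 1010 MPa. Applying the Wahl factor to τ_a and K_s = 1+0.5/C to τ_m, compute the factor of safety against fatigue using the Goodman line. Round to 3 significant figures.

C = D/d = 24.0/5.2 = 4.6154; K_W = (4C−1)/(4C−4)+0.615/C = 1.3407; K_s = 1+0.5/C = 1.1083
F_a = (F_max−F_min)/2 = 165 N; F_m = (F_max+F_min)/2 = 562 N
τ_a = K_W·8F_aD/(πd³) = 1.3407 × 71.718 = 96.151 MPa
τ_m = K_s·8F_mD/(πd³) = 1.1083 × 244.27 = 270.74 MPa
Goodman: 1/n_f = τ_a/S_se + τ_m/S_su = 96.151/416 + 270.74/1010 = 0.23113 + 0.26806 = 0.49919
n_f = 1/0.49919 = 2.003

2.00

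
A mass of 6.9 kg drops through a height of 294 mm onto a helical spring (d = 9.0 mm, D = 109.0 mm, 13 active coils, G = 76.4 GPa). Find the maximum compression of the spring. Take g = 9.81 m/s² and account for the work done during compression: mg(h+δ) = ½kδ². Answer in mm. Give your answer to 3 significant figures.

123 mm

k = Gd⁴/(8D³N_a) = (76.4×10³)(9.0⁴)/(8·109.0³·13) = 3.7218 N/mm
W = mg = 6.9 × 9.81 = 67.689 N
½kδ² − Wδ − Wh = 0 → δ = (W + √(W² + 2kWh))/k
δ = (67.689 + √(4581.8 + 148131))/3.7218 = (67.689 + 390.78)/3.7218 = 123.19 mm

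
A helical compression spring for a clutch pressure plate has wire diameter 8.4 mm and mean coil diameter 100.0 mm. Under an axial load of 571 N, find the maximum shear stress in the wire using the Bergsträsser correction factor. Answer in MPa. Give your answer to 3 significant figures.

Spring index C = D/d = 100.0/8.4 = 11.9048
K_B = (4C+2)/(4C−3) = 49.619/44.619 = 1.1121
τ₀ = 8FD/(πd³) = 8·571·100.0/(π·8.4³) = 456800/1862 = 245.32 MPa
τ_max = K·τ₀ = 1.1121 × 245.32 = 272.81 MPa

273 MPa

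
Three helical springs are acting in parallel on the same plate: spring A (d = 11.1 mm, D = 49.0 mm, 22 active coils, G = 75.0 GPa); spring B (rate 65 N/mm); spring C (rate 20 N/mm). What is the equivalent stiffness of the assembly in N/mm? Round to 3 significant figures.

140 N/mm

k_A = Gd⁴/(8D³N_a) = (75.0×10³)(11.1⁴)/(8·49.0³·22) = 54.986 N/mm
Parallel: k_eq = 54.986 + 65 + 20 = 139.99 N/mm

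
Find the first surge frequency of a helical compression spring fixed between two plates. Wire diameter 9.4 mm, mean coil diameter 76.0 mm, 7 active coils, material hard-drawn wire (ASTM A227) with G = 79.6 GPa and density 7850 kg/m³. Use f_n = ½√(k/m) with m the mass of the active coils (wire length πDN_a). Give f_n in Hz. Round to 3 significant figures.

k = Gd⁴/(8D³N_a) = (79.6×10³)(9.4⁴)/(8·76.0³·7) = 25.281 N/mm = 25281 N/m
Wire length L = πDN_a = π·76.0·7 = 1671.3 mm
m = ρ·(πd²/4)·L = 7850 × 69.398×10⁻⁶ m² × 1.6713 m = 0.91049 kg
f_n = ½√(k/m) = 0.5·√(25281/0.91049) = 0.5·√(27766) = 83.316 Hz

83.3 Hz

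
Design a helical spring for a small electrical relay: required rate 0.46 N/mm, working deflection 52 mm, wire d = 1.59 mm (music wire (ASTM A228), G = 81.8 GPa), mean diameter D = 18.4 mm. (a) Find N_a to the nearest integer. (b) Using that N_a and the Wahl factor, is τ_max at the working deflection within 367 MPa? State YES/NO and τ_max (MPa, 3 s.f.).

(a) 23 coils; (b) YES, τ_max = 311 MPa

N_a = Gd⁴/(8D³k) = (81.8×10³)(1.59⁴)/(8·18.4³·0.46) = 22.81 → N_a = 23
Actual rate k = Gd⁴/(8D³·23) = 0.45611 N/mm
Working load F = kδ = 0.45611·52 = 23.718 N
C = 18.4/1.59 = 11.5723; K_W = (4C−1)/(4C−4)+0.615/C = 1.1241
τ_max = K_W·8FD/(πd³) = 1.1241·276.47 = 310.77 MPa
τ_max ≤ 367 MPa → acceptable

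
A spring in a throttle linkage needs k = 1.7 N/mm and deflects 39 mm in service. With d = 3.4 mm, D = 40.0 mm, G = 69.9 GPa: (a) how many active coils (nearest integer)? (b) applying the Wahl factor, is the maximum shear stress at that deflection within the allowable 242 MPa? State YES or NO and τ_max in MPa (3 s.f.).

N_a = Gd⁴/(8D³k) = (69.9×10³)(3.4⁴)/(8·40.0³·1.7) = 10.73 → N_a = 11
Actual rate k = Gd⁴/(8D³·11) = 1.6586 N/mm
Working load F = kδ = 1.6586·39 = 64.684 N
C = 40.0/3.4 = 11.7647; K_W = (4C−1)/(4C−4)+0.615/C = 1.1219
τ_max = K_W·8FD/(πd³) = 1.1219·167.63 = 188.07 MPa
τ_max ≤ 242 MPa → acceptable

(a) 11 coils; (b) YES, τ_max = 188 MPa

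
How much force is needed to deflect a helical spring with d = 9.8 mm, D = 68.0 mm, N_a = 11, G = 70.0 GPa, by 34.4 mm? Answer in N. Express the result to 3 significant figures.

k = Gd⁴/(8D³N_a) = (70.0×10³)(9.8⁴)/(8·68.0³·11) = 23.334 N/mm
F = k·δ = 23.334 × 34.4 = 802.7 N

803 N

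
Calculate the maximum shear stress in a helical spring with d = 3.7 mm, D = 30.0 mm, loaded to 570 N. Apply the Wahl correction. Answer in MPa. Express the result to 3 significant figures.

1020 MPa

Spring index C = D/d = 30.0/3.7 = 8.1081
K_W = (4C−1)/(4C−4) + 0.615/C = 31.432/28.432 + 0.0759 = 1.1814
τ₀ = 8FD/(πd³) = 8·570·30.0/(π·3.7³) = 136800/159.13 = 859.67 MPa
τ_max = K·τ₀ = 1.1814 × 859.67 = 1015.6 MPa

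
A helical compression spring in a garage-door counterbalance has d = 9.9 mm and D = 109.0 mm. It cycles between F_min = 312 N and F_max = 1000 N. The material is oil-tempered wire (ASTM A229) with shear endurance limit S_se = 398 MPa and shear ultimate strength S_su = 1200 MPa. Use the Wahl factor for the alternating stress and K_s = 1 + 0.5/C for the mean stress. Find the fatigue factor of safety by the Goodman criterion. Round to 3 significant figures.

C = D/d = 109.0/9.9 = 11.0101; K_W = (4C−1)/(4C−4)+0.615/C = 1.1308; K_s = 1+0.5/C = 1.0454
F_a = (F_max−F_min)/2 = 344 N; F_m = (F_max+F_min)/2 = 656 N
τ_a = K_W·8F_aD/(πd³) = 1.1308 × 98.406 = 111.28 MPa
τ_m = K_s·8F_mD/(πd³) = 1.0454 × 187.66 = 196.18 MPa
Goodman: 1/n_f = τ_a/S_se + τ_m/S_su = 111.28/398 + 196.18/1200 = 0.27959 + 0.16348 = 0.44307
n_f = 1/0.44307 = 2.257

2.26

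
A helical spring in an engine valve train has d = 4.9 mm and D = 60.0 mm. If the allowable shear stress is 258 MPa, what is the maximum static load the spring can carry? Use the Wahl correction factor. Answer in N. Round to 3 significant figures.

C = D/d = 60.0/4.9 = 12.2449
K_W = (4C−1)/(4C−4) + 0.615/C = 47.980/44.980 + 0.0502 = 1.1169
τ_max = K·8FD/(πd³) → F_max = τ_allow·πd³/(8DK)
F_max = 258·π·4.9³/(8·60.0·1.1169) = 95358/536.12 = 177.87 N

178 N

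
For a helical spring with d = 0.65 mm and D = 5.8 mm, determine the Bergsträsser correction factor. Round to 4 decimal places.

C = D/d = 5.8/0.65 = 8.9231
K_B = (4C+2)/(4C−3) = 37.692/32.692 = 1.1529

1.1529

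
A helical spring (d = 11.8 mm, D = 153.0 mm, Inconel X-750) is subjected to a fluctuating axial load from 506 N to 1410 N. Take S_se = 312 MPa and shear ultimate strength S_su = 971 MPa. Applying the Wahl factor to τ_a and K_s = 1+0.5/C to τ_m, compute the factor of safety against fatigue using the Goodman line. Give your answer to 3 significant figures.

1.60

C = D/d = 153.0/11.8 = 12.9661; K_W = (4C−1)/(4C−4)+0.615/C = 1.1101; K_s = 1+0.5/C = 1.0386
F_a = (F_max−F_min)/2 = 452 N; F_m = (F_max+F_min)/2 = 958 N
τ_a = K_W·8F_aD/(πd³) = 1.1101 × 107.18 = 118.98 MPa
τ_m = K_s·8F_mD/(πd³) = 1.0386 × 227.17 = 235.93 MPa
Goodman: 1/n_f = τ_a/S_se + τ_m/S_su = 118.98/312 + 235.93/971 = 0.38136 + 0.24298 = 0.62434
n_f = 1/0.62434 = 1.602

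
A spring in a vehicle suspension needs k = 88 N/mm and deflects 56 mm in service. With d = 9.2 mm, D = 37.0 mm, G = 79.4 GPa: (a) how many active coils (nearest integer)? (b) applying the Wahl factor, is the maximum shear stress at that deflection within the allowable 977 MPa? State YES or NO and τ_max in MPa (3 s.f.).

N_a = Gd⁴/(8D³k) = (79.4×10³)(9.2⁴)/(8·37.0³·88) = 15.95 → N_a = 16
Actual rate k = Gd⁴/(8D³·16) = 87.732 N/mm
Working load F = kδ = 87.732·56 = 4913 N
C = 37.0/9.2 = 4.0217; K_W = (4C−1)/(4C−4)+0.615/C = 1.4011
τ_max = K_W·8FD/(πd³) = 1.4011·594.46 = 832.91 MPa
τ_max ≤ 977 MPa → acceptable

(a) 16 coils; (b) YES, τ_max = 833 MPa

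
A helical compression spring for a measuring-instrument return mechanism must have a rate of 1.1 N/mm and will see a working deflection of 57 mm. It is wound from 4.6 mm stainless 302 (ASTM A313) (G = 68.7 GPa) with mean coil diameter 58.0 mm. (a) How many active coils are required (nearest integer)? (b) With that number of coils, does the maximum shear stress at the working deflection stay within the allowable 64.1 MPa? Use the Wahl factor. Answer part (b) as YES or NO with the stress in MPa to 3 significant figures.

(a) 18 coils; (b) NO, τ_max = 105 MPa

N_a = Gd⁴/(8D³k) = (68.7×10³)(4.6⁴)/(8·58.0³·1.1) = 17.92 → N_a = 18
Actual rate k = Gd⁴/(8D³·18) = 1.0948 N/mm
Working load F = kδ = 1.0948·57 = 62.405 N
C = 58.0/4.6 = 12.6087; K_W = (4C−1)/(4C−4)+0.615/C = 1.1134
τ_max = K_W·8FD/(πd³) = 1.1134·94.692 = 105.43 MPa
τ_max > 64.1 MPa → exceeds allowable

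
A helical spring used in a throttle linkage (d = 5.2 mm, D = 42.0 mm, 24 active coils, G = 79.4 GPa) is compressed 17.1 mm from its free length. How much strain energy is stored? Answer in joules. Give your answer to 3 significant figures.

0.597 J

k = Gd⁴/(8D³N_a) = (79.4×10³)(5.2⁴)/(8·42.0³·24) = 4.0812 N/mm
U = ½kδ² = 0.5 × 4.0812 × 17.1² = 596.69 N·mm = 0.59669 J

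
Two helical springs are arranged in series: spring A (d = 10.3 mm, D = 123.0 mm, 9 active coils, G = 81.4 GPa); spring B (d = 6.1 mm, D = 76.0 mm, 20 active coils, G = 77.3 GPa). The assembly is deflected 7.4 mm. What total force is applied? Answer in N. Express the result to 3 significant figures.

k_A = Gd⁴/(8D³N_a) = (81.4×10³)(10.3⁴)/(8·123.0³·9) = 6.8379 N/mm
k_B = Gd⁴/(8D³N_a) = (77.3×10³)(6.1⁴)/(8·76.0³·20) = 1.5238 N/mm
Series: 1/k_eq = 1/6.8379 + 1/1.5238 = 0.80248; k_eq = 1.2461 N/mm
F = k_eq·δ = 1.2461·7.4 = 9.2214 N

9.22 N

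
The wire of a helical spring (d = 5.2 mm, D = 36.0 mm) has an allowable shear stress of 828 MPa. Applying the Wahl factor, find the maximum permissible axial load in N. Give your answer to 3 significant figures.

1040 N

C = D/d = 36.0/5.2 = 6.9231
K_W = (4C−1)/(4C−4) + 0.615/C = 26.692/23.692 + 0.0888 = 1.2155
τ_max = K·8FD/(πd³) → F_max = τ_allow·πd³/(8DK)
F_max = 828·π·5.2³/(8·36.0·1.2155) = 3.6575e+05/350.05 = 1044.9 N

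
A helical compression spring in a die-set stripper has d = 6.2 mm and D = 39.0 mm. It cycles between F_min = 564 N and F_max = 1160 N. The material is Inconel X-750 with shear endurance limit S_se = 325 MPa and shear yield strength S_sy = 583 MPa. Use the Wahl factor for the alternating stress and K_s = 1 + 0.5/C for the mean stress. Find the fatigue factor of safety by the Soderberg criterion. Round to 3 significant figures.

C = D/d = 39.0/6.2 = 6.2903; K_W = (4C−1)/(4C−4)+0.615/C = 1.2395; K_s = 1+0.5/C = 1.0795
F_a = (F_max−F_min)/2 = 298 N; F_m = (F_max+F_min)/2 = 862 N
τ_a = K_W·8F_aD/(πd³) = 1.2395 × 124.18 = 153.92 MPa
τ_m = K_s·8F_mD/(πd³) = 1.0795 × 359.2 = 387.75 MPa
Soderberg: 1/n_f = τ_a/S_se + τ_m/S_sy = 153.92/325 + 387.75/583 = 0.47361 + 0.66510 = 1.1387
n_f = 1/1.1387 = 0.8782

0.878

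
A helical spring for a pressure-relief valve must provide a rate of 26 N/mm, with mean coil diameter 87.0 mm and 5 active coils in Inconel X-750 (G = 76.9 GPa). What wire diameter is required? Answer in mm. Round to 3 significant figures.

d = (8D³N_a·k / G)^(1/4) = (8·87.0³·5·26 / (76.9×10³))^0.25
  = (8905.6)^0.25 = 9.7144 mm

9.71 mm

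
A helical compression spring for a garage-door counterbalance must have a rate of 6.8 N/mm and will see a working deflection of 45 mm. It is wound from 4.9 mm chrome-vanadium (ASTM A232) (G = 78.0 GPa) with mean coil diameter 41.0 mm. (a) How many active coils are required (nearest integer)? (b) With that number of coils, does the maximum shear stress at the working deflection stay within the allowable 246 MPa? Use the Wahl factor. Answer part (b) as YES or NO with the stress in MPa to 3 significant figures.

N_a = Gd⁴/(8D³k) = (78.0×10³)(4.9⁴)/(8·41.0³·6.8) = 11.99 → N_a = 12
Actual rate k = Gd⁴/(8D³·12) = 6.796 N/mm
Working load F = kδ = 6.796·45 = 305.82 N
C = 41.0/4.9 = 8.3673; K_W = (4C−1)/(4C−4)+0.615/C = 1.1753
τ_max = K_W·8FD/(πd³) = 1.1753·271.4 = 318.97 MPa
τ_max > 246 MPa → exceeds allowable

(a) 12 coils; (b) NO, τ_max = 319 MPa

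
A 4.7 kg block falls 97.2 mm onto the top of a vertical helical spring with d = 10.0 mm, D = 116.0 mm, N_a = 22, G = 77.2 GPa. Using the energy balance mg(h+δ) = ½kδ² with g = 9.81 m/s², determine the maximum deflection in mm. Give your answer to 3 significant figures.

75.2 mm

k = Gd⁴/(8D³N_a) = (77.2×10³)(10.0⁴)/(8·116.0³·22) = 2.8102 N/mm
W = mg = 4.7 × 9.81 = 46.107 N
½kδ² − Wδ − Wh = 0 → δ = (W + √(W² + 2kWh))/k
δ = (46.107 + √(2125.9 + 25188))/2.8102 = (46.107 + 165.27)/2.8102 = 75.219 mm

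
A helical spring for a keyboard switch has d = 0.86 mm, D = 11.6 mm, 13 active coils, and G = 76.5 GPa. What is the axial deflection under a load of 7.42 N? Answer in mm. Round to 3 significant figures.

28.8 mm

k = Gd⁴/(8D³N_a) = (76.5×10³)(0.86⁴)/(8·11.6³·13) = 0.25778 N/mm
δ = F/k = 7.42 / 0.25778 = 28.784 mm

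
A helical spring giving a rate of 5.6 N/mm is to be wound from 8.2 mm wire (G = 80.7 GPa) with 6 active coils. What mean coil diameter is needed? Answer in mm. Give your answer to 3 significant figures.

111 mm

D = (Gd⁴/(8N_a·k))^(1/3) = (80.7×10³·8.2⁴/(8·6·5.6))^(1/3)
  = (1.35737e+06)^(1/3) = 110.7218 mm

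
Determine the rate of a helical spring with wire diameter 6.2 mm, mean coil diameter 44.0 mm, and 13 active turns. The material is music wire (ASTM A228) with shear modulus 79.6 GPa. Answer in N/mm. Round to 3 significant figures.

13.3 N/mm

k = Gd⁴/(8D³N_a) = (79.6×10³ × 6.2⁴) / (8 × 44.0³ × 13)
  = 1.1762e+08 / 8.85914e+06 = 13.277 N/mm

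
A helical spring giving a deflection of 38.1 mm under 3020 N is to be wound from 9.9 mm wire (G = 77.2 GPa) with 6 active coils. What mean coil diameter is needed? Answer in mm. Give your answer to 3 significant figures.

Required rate k = F/δ = 3020/38.1 = 79.265 N/mm
D = (Gd⁴/(8N_a·k))^(1/3) = (77.2×10³·9.9⁴/(8·6·79.265))^(1/3)
  = (194910)^(1/3) = 57.9800 mm

58.0 mm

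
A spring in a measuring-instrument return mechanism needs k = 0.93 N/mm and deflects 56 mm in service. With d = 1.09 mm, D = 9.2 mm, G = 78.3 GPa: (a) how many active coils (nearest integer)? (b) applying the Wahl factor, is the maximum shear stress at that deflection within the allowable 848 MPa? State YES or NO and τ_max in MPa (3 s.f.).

(a) 19 coils; (b) NO, τ_max = 1110 MPa

N_a = Gd⁴/(8D³k) = (78.3×10³)(1.09⁴)/(8·9.2³·0.93) = 19.08 → N_a = 19
Actual rate k = Gd⁴/(8D³·19) = 0.93381 N/mm
Working load F = kδ = 0.93381·56 = 52.294 N
C = 9.2/1.09 = 8.4404; K_W = (4C−1)/(4C−4)+0.615/C = 1.1737
τ_max = K_W·8FD/(πd³) = 1.1737·946.01 = 1110.3 MPa
τ_max > 848 MPa → exceeds allowable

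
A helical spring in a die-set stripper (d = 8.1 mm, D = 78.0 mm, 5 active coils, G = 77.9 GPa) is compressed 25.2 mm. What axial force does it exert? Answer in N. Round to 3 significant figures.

k = Gd⁴/(8D³N_a) = (77.9×10³)(8.1⁴)/(8·78.0³·5) = 17.666 N/mm
F = k·δ = 17.666 × 25.2 = 445.18 N

445 N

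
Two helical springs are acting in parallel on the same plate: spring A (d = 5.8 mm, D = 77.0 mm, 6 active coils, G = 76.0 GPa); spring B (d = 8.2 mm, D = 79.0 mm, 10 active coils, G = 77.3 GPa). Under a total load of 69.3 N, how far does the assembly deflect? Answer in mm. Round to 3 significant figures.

5.42 mm

k_A = Gd⁴/(8D³N_a) = (76.0×10³)(5.8⁴)/(8·77.0³·6) = 3.9248 N/mm
k_B = Gd⁴/(8D³N_a) = (77.3×10³)(8.2⁴)/(8·79.0³·10) = 8.8606 N/mm
Parallel: k_eq = 3.9248 + 8.8606 = 12.785 N/mm
δ = F/k_eq = 69.3/12.785 = 5.4203 mm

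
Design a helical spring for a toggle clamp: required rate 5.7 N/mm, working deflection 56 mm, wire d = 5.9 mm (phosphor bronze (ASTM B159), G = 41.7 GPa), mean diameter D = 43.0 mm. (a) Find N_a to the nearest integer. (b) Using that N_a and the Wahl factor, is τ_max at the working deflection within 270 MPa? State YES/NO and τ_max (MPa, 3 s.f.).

(a) 14 coils; (b) YES, τ_max = 204 MPa

N_a = Gd⁴/(8D³k) = (41.7×10³)(5.9⁴)/(8·43.0³·5.7) = 13.94 → N_a = 14
Actual rate k = Gd⁴/(8D³·14) = 5.6744 N/mm
Working load F = kδ = 5.6744·56 = 317.77 N
C = 43.0/5.9 = 7.2881; K_W = (4C−1)/(4C−4)+0.615/C = 1.2037
τ_max = K_W·8FD/(πd³) = 1.2037·169.42 = 203.92 MPa
τ_max ≤ 270 MPa → acceptable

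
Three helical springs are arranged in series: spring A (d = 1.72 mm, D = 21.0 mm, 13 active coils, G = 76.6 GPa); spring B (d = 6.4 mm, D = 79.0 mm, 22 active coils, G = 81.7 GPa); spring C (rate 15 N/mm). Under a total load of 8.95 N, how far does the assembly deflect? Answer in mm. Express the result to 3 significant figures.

k_A = Gd⁴/(8D³N_a) = (76.6×10³)(1.72⁴)/(8·21.0³·13) = 0.69607 N/mm
k_B = Gd⁴/(8D³N_a) = (81.7×10³)(6.4⁴)/(8·79.0³·22) = 1.5796 N/mm
Series: 1/k_eq = 1/0.69607 + 1/1.5796 + 1/15 = 2.1364; k_eq = 0.46808 N/mm
δ = F/k_eq = 8.95/0.46808 = 19.121 mm

19.1 mm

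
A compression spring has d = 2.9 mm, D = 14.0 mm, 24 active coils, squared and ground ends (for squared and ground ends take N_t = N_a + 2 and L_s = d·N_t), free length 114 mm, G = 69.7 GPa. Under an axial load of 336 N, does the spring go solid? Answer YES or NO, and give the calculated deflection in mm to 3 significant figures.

k = Gd⁴/(8D³N_a) = (69.7×10³)(2.9⁴)/(8·14.0³·24) = 9.3571 N/mm
N_t = 26; L_s = 2.9·26 = 75.4 mm; δ_solid = L₀ − L_s = 114 − 75.4 = 38.6 mm
δ = F/k = 336/9.3571 = 35.909 mm
δ < δ_solid → spring does not go solid

NO, δ = 35.9 mm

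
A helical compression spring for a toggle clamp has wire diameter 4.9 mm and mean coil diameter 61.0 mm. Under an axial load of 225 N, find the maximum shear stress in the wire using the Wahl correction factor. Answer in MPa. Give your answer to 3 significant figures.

331 MPa

Spring index C = D/d = 61.0/4.9 = 12.4490
K_W = (4C−1)/(4C−4) + 0.615/C = 48.796/45.796 + 0.0494 = 1.1149
τ₀ = 8FD/(πd³) = 8·225·61.0/(π·4.9³) = 109800/369.61 = 297.07 MPa
τ_max = K·τ₀ = 1.1149 × 297.07 = 331.21 MPa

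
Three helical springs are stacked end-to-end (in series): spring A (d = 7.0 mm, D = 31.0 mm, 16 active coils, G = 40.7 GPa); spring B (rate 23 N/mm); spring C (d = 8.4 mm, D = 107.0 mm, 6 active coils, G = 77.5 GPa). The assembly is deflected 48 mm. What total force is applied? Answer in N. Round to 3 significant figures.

204 N

k_A = Gd⁴/(8D³N_a) = (40.7×10³)(7.0⁴)/(8·31.0³·16) = 25.627 N/mm
k_C = Gd⁴/(8D³N_a) = (77.5×10³)(8.4⁴)/(8·107.0³·6) = 6.5618 N/mm
Series: 1/k_eq = 1/25.627 + 1/23 + 1/6.5618 = 0.2349; k_eq = 4.2572 N/mm
F = k_eq·δ = 4.2572·48 = 204.35 N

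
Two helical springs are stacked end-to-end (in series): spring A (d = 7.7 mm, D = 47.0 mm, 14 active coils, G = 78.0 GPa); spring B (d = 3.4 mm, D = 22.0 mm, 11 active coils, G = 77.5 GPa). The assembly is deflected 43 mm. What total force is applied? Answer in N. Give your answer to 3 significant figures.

324 N

k_A = Gd⁴/(8D³N_a) = (78.0×10³)(7.7⁴)/(8·47.0³·14) = 23.58 N/mm
k_B = Gd⁴/(8D³N_a) = (77.5×10³)(3.4⁴)/(8·22.0³·11) = 11.053 N/mm
Series: 1/k_eq = 1/23.58 + 1/11.053 = 0.13288; k_eq = 7.5253 N/mm
F = k_eq·δ = 7.5253·43 = 323.59 N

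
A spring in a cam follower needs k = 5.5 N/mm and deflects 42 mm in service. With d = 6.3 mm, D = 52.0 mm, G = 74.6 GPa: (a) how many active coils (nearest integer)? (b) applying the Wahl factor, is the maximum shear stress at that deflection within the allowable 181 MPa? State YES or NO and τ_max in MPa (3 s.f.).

N_a = Gd⁴/(8D³k) = (74.6×10³)(6.3⁴)/(8·52.0³·5.5) = 18.99 → N_a = 19
Actual rate k = Gd⁴/(8D³·19) = 5.4985 N/mm
Working load F = kδ = 5.4985·42 = 230.94 N
C = 52.0/6.3 = 8.2540; K_W = (4C−1)/(4C−4)+0.615/C = 1.1779
τ_max = K_W·8FD/(πd³) = 1.1779·122.3 = 144.05 MPa
τ_max ≤ 181 MPa → acceptable

(a) 19 coils; (b) YES, τ_max = 144 MPa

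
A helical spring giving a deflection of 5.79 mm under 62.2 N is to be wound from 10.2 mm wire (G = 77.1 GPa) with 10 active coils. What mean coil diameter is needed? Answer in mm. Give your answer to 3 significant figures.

99.0 mm

Required rate k = F/δ = 62.2/5.79 = 10.743 N/mm
D = (Gd⁴/(8N_a·k))^(1/3) = (77.1×10³·10.2⁴/(8·10·10.743))^(1/3)
  = (971076)^(1/3) = 99.0264 mm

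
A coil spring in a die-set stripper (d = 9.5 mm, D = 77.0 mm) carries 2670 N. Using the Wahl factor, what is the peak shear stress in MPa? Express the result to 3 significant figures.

721 MPa

Spring index C = D/d = 77.0/9.5 = 8.1053
K_W = (4C−1)/(4C−4) + 0.615/C = 31.421/28.421 + 0.0759 = 1.1814
τ₀ = 8FD/(πd³) = 8·2670·77.0/(π·9.5³) = 1.64472e+06/2693.5 = 610.62 MPa
τ_max = K·τ₀ = 1.1814 × 610.62 = 721.41 MPa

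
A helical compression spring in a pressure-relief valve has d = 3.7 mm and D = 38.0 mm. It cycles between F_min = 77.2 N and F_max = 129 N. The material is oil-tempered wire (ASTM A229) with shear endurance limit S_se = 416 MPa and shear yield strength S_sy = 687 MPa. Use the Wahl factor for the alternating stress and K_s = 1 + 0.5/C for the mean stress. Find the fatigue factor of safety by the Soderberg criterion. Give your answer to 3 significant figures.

C = D/d = 38.0/3.7 = 10.2703; K_W = (4C−1)/(4C−4)+0.615/C = 1.1408; K_s = 1+0.5/C = 1.0487
F_a = (F_max−F_min)/2 = 25.9 N; F_m = (F_max+F_min)/2 = 103.1 N
τ_a = K_W·8F_aD/(πd³) = 1.1408 × 49.479 = 56.445 MPa
τ_m = K_s·8F_mD/(πd³) = 1.0487 × 196.96 = 206.55 MPa
Soderberg: 1/n_f = τ_a/S_se + τ_m/S_sy = 56.445/416 + 206.55/687 = 0.13568 + 0.30065 = 0.43634
n_f = 1/0.43634 = 2.292

2.29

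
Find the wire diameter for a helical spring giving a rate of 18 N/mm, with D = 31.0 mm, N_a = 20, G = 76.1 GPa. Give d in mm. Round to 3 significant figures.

d = (8D³N_a·k / G)^(1/4) = (8·31.0³·20·18 / (76.1×10³))^0.25
  = (1127.4)^0.25 = 5.7946 mm

5.79 mm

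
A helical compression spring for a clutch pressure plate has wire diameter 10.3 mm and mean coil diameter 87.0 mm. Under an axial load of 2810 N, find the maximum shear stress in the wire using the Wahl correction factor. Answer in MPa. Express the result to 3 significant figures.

669 MPa

Spring index C = D/d = 87.0/10.3 = 8.4466
K_W = (4C−1)/(4C−4) + 0.615/C = 32.786/29.786 + 0.0728 = 1.1735
τ₀ = 8FD/(πd³) = 8·2810·87.0/(π·10.3³) = 1.95576e+06/3432.9 = 569.71 MPa
τ_max = K·τ₀ = 1.1735 × 569.71 = 668.57 MPa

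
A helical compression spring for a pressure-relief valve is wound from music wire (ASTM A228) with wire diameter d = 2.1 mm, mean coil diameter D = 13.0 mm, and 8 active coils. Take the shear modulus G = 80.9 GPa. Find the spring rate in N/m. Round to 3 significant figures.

11200 N/m

k = Gd⁴/(8D³N_a) = (80.9×10³ × 2.1⁴) / (8 × 13.0³ × 8)
  = 1.57335e+06 / 140608 = 11.19 N/mm = 11190 N/m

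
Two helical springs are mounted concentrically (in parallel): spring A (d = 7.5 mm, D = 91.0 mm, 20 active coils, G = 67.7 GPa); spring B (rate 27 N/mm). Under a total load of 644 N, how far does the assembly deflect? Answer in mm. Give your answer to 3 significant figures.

k_A = Gd⁴/(8D³N_a) = (67.7×10³)(7.5⁴)/(8·91.0³·20) = 1.7766 N/mm
Parallel: k_eq = 1.7766 + 27 = 28.777 N/mm
δ = F/k_eq = 644/28.777 = 22.379 mm

22.4 mm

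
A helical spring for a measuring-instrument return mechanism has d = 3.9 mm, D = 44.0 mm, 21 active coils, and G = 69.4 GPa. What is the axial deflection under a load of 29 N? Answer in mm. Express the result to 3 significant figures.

25.8 mm

k = Gd⁴/(8D³N_a) = (69.4×10³)(3.9⁴)/(8·44.0³·21) = 1.1219 N/mm
δ = F/k = 29 / 1.1219 = 25.849 mm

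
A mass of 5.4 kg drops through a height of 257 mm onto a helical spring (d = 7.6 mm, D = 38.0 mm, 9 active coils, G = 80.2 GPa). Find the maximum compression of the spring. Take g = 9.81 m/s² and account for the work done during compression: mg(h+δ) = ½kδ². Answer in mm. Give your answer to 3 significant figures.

k = Gd⁴/(8D³N_a) = (80.2×10³)(7.6⁴)/(8·38.0³·9) = 67.724 N/mm
W = mg = 5.4 × 9.81 = 52.974 N
½kδ² − Wδ − Wh = 0 → δ = (W + √(W² + 2kWh))/k
δ = (52.974 + √(2806.2 + 1.84404e+06))/67.724 = (52.974 + 1359)/67.724 = 20.849 mm

20.8 mm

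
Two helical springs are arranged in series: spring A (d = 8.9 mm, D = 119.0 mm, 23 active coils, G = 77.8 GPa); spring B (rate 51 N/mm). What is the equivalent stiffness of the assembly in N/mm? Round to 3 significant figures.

1.53 N/mm

k_A = Gd⁴/(8D³N_a) = (77.8×10³)(8.9⁴)/(8·119.0³·23) = 1.5743 N/mm
Series: 1/k_eq = 1/1.5743 + 1/51 = 0.65482; k_eq = 1.5271 N/mm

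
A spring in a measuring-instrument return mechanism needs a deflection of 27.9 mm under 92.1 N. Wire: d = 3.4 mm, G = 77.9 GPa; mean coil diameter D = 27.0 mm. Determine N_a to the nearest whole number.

20

Required rate k = F/δ = 92.1/27.9 = 3.3011 N/mm
N_a = Gd⁴/(8D³k) = (77.9×10³ × 3.4⁴)/(8 × 27.0³ × 3.3011)
    = 1.04101e+07 / 519801 = 20.03 → 20 coils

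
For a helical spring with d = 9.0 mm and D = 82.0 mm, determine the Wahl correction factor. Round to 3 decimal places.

1.160

C = D/d = 82.0/9.0 = 9.1111
K_W = (4C−1)/(4C−4) + 0.615/C = 35.444/32.444 + 0.0675 = 1.1600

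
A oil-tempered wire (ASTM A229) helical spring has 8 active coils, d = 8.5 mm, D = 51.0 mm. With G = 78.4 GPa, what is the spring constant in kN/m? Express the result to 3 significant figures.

k = Gd⁴/(8D³N_a) = (78.4×10³ × 8.5⁴) / (8 × 51.0³ × 8)
  = 4.09253e+08 / 8.48966e+06 = 48.206 N/mm

48.2 kN/m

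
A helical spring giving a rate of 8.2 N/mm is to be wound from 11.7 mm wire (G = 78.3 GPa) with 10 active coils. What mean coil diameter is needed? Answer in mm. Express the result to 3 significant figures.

D = (Gd⁴/(8N_a·k))^(1/3) = (78.3×10³·11.7⁴/(8·10·8.2))^(1/3)
  = (2.23667e+06)^(1/3) = 130.7777 mm

131 mm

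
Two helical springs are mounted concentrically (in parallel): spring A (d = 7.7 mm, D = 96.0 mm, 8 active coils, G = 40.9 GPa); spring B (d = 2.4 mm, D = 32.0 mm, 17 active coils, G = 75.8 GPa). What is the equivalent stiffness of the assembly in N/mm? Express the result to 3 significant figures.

3.10 N/mm

k_A = Gd⁴/(8D³N_a) = (40.9×10³)(7.7⁴)/(8·96.0³·8) = 2.5392 N/mm
k_B = Gd⁴/(8D³N_a) = (75.8×10³)(2.4⁴)/(8·32.0³·17) = 0.56432 N/mm
Parallel: k_eq = 2.5392 + 0.56432 = 3.1035 N/mm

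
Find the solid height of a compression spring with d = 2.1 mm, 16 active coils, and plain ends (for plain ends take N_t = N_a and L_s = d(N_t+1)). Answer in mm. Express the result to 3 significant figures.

35.7 mm

plain ends: N_t = N_a = 16
L_s = d·(N_t+1) = 2.1 × 17 = 35.7 mm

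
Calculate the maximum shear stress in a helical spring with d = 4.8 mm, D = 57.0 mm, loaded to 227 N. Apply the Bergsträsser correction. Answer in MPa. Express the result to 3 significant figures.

Spring index C = D/d = 57.0/4.8 = 11.8750
K_B = (4C+2)/(4C−3) = 49.500/44.500 = 1.1124
τ₀ = 8FD/(πd³) = 8·227·57.0/(π·4.8³) = 103512/347.44 = 297.93 MPa
τ_max = K·τ₀ = 1.1124 × 297.93 = 331.41 MPa

331 MPa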